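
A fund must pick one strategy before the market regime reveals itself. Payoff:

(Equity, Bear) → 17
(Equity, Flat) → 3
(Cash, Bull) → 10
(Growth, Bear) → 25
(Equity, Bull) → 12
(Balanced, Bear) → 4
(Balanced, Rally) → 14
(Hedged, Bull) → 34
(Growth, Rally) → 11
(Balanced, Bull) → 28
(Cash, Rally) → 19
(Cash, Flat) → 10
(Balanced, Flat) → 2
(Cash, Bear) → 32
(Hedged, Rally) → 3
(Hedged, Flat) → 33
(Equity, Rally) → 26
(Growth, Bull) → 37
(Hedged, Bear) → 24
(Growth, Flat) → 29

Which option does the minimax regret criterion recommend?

Column bests: Bear=32, Flat=33, Bull=37, Rally=26.
Growth regrets: 7, 4, 0, 15 → max 15
Cash regrets: 0, 23, 27, 7 → max 27
Hedged regrets: 8, 0, 3, 23 → max 23
Balanced regrets: 28, 31, 9, 12 → max 31
Equity regrets: 15, 30, 25, 0 → max 30
Smallest max regret = 15 → Growth.

Growth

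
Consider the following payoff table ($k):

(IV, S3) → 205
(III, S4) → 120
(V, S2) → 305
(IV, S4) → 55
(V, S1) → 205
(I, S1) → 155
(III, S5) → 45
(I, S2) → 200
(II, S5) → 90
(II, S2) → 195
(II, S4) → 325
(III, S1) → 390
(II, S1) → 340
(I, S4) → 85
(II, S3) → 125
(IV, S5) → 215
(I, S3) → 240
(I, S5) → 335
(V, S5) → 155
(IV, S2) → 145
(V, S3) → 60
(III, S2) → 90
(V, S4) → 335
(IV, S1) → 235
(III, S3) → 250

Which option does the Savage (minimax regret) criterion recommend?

V

Column bests: S1=390, S2=305, S3=250, S4=335, S5=335.
I regrets: 235, 105, 10, 250, 0 → max 250
II regrets: 50, 110, 125, 10, 245 → max 245
III regrets: 0, 215, 0, 215, 290 → max 290
IV regrets: 155, 160, 45, 280, 120 → max 280
V regrets: 185, 0, 190, 0, 180 → max 190
Smallest max regret = 190 → V.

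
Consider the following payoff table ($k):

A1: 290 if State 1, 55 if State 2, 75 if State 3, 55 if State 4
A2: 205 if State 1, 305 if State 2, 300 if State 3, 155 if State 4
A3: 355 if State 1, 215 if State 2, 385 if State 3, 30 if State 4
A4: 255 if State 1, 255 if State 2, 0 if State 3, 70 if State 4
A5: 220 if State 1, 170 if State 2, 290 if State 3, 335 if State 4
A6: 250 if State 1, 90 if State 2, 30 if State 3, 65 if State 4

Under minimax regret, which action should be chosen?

Column bests: State 1=355, State 2=305, State 3=385, State 4=335.
A1 regrets: 65, 250, 310, 280 → max 310
A2 regrets: 150, 0, 85, 180 → max 180
A3 regrets: 0, 90, 0, 305 → max 305
A4 regrets: 100, 50, 385, 265 → max 385
A5 regrets: 135, 135, 95, 0 → max 135
A6 regrets: 105, 215, 355, 270 → max 355
Smallest max regret = 135 → A5.

A5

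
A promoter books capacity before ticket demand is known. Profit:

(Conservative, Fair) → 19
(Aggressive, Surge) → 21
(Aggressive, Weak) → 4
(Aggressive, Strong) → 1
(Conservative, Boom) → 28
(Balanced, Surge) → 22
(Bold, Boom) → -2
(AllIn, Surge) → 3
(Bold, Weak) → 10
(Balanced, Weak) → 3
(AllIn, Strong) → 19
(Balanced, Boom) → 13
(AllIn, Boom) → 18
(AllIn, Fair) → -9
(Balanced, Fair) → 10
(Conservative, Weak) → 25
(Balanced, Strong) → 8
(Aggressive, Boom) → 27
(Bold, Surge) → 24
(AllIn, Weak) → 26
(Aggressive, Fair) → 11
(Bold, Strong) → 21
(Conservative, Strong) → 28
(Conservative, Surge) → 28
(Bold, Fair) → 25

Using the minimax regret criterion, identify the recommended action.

Column bests: Weak=26, Fair=25, Strong=28, Boom=28, Surge=28.
Conservative regrets: 1, 6, 0, 0, 0 → max 6
Balanced regrets: 23, 15, 20, 15, 6 → max 23
Aggressive regrets: 22, 14, 27, 1, 7 → max 27
Bold regrets: 16, 0, 7, 30, 4 → max 30
AllIn regrets: 0, 34, 9, 10, 25 → max 34
Smallest max regret = 6 → Conservative.

Conservative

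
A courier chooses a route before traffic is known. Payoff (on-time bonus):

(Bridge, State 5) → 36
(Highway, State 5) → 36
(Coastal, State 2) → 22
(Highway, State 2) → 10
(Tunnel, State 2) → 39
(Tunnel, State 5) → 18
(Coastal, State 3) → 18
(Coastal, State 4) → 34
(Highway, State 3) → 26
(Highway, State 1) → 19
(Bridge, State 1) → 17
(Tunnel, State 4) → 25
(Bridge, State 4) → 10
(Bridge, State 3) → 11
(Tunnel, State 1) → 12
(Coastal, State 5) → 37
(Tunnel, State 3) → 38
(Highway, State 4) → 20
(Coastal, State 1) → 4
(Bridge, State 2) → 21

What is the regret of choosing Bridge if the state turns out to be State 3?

27

Best payoff under State 3 is 38.
Regret = 38 − 11 = 27.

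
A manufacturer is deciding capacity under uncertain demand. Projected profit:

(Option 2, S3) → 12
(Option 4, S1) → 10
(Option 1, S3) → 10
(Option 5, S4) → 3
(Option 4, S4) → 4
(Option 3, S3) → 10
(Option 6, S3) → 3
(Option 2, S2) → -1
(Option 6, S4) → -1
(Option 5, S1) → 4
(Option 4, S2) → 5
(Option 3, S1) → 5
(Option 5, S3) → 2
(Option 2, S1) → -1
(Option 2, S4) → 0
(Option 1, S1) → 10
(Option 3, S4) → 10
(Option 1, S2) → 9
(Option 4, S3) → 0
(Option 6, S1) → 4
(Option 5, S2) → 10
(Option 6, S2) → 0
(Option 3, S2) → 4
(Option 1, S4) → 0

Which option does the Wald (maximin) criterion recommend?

Row minima: Option 1=0, Option 2=-1, Option 3=4, Option 4=0, Option 5=2, Option 6=-1
Best worst-case = 4 → Option 3.

Option 3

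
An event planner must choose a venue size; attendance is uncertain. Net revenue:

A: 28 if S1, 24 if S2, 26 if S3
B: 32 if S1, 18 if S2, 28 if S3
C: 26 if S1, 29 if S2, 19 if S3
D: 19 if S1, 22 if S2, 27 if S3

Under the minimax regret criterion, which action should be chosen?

Column bests: S1=32, S2=29, S3=28.
A regrets: 4, 5, 2 → max 5
B regrets: 0, 11, 0 → max 11
C regrets: 6, 0, 9 → max 9
D regrets: 13, 7, 1 → max 13
Smallest max regret = 5 → A.

A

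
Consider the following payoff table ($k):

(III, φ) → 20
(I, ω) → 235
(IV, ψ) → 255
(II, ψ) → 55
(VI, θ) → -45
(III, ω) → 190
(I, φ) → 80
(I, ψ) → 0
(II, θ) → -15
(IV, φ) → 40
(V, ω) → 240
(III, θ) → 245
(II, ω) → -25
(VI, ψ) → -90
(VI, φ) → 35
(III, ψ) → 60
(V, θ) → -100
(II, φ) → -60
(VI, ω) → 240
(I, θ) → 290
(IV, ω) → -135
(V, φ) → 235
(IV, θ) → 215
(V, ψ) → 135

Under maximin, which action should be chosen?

Row minima: I=0, II=-60, III=20, IV=-135, V=-100, VI=-90
Best worst-case = 20 → III.

III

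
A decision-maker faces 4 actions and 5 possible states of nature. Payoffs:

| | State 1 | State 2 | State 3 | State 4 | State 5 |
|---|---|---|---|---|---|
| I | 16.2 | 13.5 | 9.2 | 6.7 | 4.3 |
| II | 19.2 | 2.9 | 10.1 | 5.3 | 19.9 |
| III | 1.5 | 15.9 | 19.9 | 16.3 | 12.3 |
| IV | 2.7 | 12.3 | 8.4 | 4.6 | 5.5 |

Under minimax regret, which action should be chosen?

II

Column bests: State 1=19.2, State 2=15.9, State 3=19.9, State 4=16.3, State 5=19.9.
I regrets: 3.0, 2.4, 10.7, 9.6, 15.6 → max 15.6
II regrets: 0.0, 13.0, 9.8, 11.0, 0.0 → max 13.0
III regrets: 17.7, 0.0, 0.0, 0.0, 7.6 → max 17.7
IV regrets: 16.5, 3.6, 11.5, 11.7, 14.4 → max 16.5
Smallest max regret = 13.0 → II.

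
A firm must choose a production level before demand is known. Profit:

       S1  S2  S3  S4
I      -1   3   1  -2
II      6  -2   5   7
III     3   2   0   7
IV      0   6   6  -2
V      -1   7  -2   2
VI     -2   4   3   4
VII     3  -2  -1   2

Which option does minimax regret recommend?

Column bests: S1=6, S2=7, S3=6, S4=7.
I regrets: 7, 4, 5, 9 → max 9
II regrets: 0, 9, 1, 0 → max 9
III regrets: 3, 5, 6, 0 → max 6
IV regrets: 6, 1, 0, 9 → max 9
V regrets: 7, 0, 8, 5 → max 8
VI regrets: 8, 3, 3, 3 → max 8
VII regrets: 3, 9, 7, 5 → max 9
Smallest max regret = 6 → III.

III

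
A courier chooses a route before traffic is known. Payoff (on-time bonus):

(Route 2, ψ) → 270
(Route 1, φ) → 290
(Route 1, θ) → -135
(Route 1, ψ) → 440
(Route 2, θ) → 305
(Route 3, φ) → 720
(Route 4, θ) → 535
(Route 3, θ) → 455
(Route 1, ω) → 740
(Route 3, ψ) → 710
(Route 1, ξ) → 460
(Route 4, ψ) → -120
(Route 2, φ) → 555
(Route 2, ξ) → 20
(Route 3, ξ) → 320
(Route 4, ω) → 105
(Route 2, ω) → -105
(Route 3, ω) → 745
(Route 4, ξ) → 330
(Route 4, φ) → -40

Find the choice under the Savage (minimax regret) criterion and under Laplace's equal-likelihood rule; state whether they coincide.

minimax regret → Route 3; laplace → Route 3 (agree)

Column bests: θ=535, φ=720, ψ=710, ω=745, ξ=460.
Route 1 regrets: 670, 430, 270, 5, 0 → max 670
Route 2 regrets: 230, 165, 440, 850, 440 → max 850
Route 3 regrets: 80, 0, 0, 0, 140 → max 140
Route 4 regrets: 0, 760, 830, 640, 130 → max 830
Smallest max regret = 140 → Route 3.
Row averages: Route 1=359, Route 2=209, Route 3=590, Route 4=162
Highest average = 590 → Route 3.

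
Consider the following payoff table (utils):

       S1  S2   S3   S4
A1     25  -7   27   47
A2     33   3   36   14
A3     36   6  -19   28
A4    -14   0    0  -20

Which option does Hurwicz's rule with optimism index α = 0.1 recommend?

A2

A1: 0.1·47 + 0.9·(-7) = -1.6
A2: 0.1·36 + 0.9·3 = 6.3
A3: 0.1·36 + 0.9·(-19) = -13.5
A4: 0.1·0 + 0.9·(-20) = -18
Highest Hurwicz score = 6.3 → A2.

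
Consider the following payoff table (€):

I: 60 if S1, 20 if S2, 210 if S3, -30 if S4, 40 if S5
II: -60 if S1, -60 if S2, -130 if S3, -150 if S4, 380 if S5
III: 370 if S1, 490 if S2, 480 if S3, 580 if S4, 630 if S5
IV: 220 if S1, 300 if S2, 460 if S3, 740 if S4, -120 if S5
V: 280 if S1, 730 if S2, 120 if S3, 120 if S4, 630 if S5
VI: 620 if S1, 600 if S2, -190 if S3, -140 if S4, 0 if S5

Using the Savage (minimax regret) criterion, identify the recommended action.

III

Column bests: S1=620, S2=730, S3=480, S4=740, S5=630.
I regrets: 560, 710, 270, 770, 590 → max 770
II regrets: 680, 790, 610, 890, 250 → max 890
III regrets: 250, 240, 0, 160, 0 → max 250
IV regrets: 400, 430, 20, 0, 750 → max 750
V regrets: 340, 0, 360, 620, 0 → max 620
VI regrets: 0, 130, 670, 880, 630 → max 880
Smallest max regret = 250 → III.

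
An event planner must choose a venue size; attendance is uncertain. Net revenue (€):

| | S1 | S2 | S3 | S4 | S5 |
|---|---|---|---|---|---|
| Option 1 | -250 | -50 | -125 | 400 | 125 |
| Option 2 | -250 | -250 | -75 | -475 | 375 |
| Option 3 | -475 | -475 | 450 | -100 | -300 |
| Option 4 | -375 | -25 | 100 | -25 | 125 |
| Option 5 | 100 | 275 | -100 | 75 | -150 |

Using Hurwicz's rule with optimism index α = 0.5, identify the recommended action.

Option 1: 0.5·400 + 0.5·(-250) = 75
Option 2: 0.5·375 + 0.5·(-475) = -50
Option 3: 0.5·450 + 0.5·(-475) = -12.5
Option 4: 0.5·125 + 0.5·(-375) = -125
Option 5: 0.5·275 + 0.5·(-150) = 62.5
Highest Hurwicz score = 75 → Option 1.

Option 1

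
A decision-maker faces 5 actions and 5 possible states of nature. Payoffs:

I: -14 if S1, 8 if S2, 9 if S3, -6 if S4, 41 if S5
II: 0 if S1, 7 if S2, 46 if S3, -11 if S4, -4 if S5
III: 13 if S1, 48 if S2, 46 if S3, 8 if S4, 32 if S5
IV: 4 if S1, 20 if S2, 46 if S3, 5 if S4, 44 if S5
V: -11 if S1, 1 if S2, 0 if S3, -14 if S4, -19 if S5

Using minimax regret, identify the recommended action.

III

Column bests: S1=13, S2=48, S3=46, S4=8, S5=44.
I regrets: 27, 40, 37, 14, 3 → max 40
II regrets: 13, 41, 0, 19, 48 → max 48
III regrets: 0, 0, 0, 0, 12 → max 12
IV regrets: 9, 28, 0, 3, 0 → max 28
V regrets: 24, 47, 46, 22, 63 → max 63
Smallest max regret = 12 → III.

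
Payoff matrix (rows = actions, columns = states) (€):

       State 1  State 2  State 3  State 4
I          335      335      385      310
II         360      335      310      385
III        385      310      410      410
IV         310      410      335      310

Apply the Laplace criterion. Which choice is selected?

III

Row averages: I=341.25, II=347.5, III=378.75, IV=341.25
Highest average = 378.75 → III.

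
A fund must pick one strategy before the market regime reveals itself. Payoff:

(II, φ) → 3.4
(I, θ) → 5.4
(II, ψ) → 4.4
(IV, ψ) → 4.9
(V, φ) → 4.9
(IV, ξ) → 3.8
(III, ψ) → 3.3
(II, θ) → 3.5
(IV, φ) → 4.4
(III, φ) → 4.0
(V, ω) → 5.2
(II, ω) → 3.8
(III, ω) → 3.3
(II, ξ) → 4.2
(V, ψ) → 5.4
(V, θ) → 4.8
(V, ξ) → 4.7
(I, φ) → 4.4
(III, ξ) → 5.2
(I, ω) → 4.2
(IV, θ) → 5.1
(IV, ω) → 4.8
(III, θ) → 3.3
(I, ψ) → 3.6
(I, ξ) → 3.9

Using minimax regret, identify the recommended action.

Column bests: θ=5.4, φ=4.9, ψ=5.4, ω=5.2, ξ=5.2.
I regrets: 0.0, 0.5, 1.8, 1.0, 1.3 → max 1.8
II regrets: 1.9, 1.5, 1.0, 1.4, 1.0 → max 1.9
III regrets: 2.1, 0.9, 2.1, 1.9, 0.0 → max 2.1
IV regrets: 0.3, 0.5, 0.5, 0.4, 1.4 → max 1.4
V regrets: 0.6, 0.0, 0.0, 0.0, 0.5 → max 0.6
Smallest max regret = 0.6 → V.

V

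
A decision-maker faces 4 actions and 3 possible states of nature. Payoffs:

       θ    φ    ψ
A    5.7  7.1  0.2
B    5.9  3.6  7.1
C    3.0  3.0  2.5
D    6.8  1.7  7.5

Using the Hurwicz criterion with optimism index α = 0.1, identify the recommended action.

A: 0.1·7.1 + 0.9·0.2 = 0.89
B: 0.1·7.1 + 0.9·3.6 = 3.95
C: 0.1·3.0 + 0.9·2.5 = 2.55
D: 0.1·7.5 + 0.9·1.7 = 2.28
Highest Hurwicz score = 3.95 → B.

B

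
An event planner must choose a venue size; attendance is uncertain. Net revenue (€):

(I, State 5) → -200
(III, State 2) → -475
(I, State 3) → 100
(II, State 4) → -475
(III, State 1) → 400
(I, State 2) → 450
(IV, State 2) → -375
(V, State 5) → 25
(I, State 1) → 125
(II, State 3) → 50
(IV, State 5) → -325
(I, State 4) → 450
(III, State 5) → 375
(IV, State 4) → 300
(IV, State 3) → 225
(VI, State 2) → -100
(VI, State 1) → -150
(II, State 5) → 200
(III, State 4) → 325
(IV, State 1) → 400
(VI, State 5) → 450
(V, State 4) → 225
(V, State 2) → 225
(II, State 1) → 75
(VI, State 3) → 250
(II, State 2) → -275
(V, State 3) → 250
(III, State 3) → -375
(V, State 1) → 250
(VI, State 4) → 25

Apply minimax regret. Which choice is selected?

Column bests: State 1=400, State 2=450, State 3=250, State 4=450, State 5=450.
I regrets: 275, 0, 150, 0, 650 → max 650
II regrets: 325, 725, 200, 925, 250 → max 925
III regrets: 0, 925, 625, 125, 75 → max 925
IV regrets: 0, 825, 25, 150, 775 → max 825
V regrets: 150, 225, 0, 225, 425 → max 425
VI regrets: 550, 550, 0, 425, 0 → max 550
Smallest max regret = 425 → V.

V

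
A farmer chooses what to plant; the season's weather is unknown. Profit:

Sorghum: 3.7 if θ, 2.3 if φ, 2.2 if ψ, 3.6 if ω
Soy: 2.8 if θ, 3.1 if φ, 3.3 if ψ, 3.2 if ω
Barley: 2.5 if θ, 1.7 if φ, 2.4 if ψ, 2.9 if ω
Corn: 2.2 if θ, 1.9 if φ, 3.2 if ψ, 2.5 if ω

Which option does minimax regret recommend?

Column bests: θ=3.7, φ=3.1, ψ=3.3, ω=3.6.
Sorghum regrets: 0.0, 0.8, 1.1, 0.0 → max 1.1
Soy regrets: 0.9, 0.0, 0.0, 0.4 → max 0.9
Barley regrets: 1.2, 1.4, 0.9, 0.7 → max 1.4
Corn regrets: 1.5, 1.2, 0.1, 1.1 → max 1.5
Smallest max regret = 0.9 → Soy.

Soy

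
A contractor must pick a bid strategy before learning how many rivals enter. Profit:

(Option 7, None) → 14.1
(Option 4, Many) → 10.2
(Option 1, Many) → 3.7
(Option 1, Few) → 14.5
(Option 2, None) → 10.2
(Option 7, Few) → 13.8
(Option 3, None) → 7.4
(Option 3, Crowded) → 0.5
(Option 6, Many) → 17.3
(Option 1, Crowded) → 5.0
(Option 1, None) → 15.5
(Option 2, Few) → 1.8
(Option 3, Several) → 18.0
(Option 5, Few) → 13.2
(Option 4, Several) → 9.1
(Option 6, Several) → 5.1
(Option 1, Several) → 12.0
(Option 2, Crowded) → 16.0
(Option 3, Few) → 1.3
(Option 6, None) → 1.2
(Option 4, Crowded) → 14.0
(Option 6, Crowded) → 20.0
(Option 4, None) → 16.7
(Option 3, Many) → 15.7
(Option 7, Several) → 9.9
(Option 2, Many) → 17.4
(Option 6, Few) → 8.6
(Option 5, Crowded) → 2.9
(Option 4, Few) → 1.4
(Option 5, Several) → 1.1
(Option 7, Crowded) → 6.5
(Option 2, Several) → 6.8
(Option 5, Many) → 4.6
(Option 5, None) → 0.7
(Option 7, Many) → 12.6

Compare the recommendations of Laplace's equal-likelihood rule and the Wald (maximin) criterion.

Row averages: Option 1=10.14, Option 2=10.44, Option 3=8.58, Option 4=10.28, Option 5=4.5, Option 6=10.44, Option 7=11.38
Highest average = 11.38 → Option 7.
Row minima: Option 1=3.7, Option 2=1.8, Option 3=0.5, Option 4=1.4, Option 5=0.7, Option 6=1.2, Option 7=6.5
Best worst-case = 6.5 → Option 7.

laplace → Option 7; maximin → Option 7 (agree)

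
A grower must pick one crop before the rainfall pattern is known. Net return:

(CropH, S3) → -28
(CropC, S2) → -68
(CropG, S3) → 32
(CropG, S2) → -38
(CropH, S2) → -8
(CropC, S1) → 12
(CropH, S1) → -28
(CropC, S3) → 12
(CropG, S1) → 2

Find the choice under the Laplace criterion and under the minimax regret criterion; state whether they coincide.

Row averages: CropG=-4/3, CropH=-64/3, CropC=-44/3
Highest average = -4/3 → CropG.
Column bests: S1=12, S2=-8, S3=32.
CropG regrets: 10, 30, 0 → max 30
CropH regrets: 40, 0, 60 → max 60
CropC regrets: 0, 60, 20 → max 60
Smallest max regret = 30 → CropG.

laplace → CropG; minimax regret → CropG (agree)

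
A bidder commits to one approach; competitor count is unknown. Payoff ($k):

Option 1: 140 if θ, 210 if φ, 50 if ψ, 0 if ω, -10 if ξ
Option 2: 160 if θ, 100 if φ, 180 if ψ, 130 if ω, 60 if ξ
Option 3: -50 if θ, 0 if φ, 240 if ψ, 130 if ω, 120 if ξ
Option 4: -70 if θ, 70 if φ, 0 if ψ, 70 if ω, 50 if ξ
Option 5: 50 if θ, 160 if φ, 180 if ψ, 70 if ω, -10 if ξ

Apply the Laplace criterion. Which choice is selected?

Option 2

Row averages: Option 1=78, Option 2=126, Option 3=88, Option 4=24, Option 5=90
Highest average = 126 → Option 2.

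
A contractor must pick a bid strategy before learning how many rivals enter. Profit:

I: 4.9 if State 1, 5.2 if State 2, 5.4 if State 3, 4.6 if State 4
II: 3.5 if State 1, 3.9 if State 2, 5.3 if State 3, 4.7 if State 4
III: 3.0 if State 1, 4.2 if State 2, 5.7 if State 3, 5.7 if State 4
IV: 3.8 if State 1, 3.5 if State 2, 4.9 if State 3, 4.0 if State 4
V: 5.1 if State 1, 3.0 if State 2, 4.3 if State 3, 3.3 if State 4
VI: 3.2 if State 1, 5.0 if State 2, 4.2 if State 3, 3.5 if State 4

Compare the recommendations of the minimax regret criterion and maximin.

Column bests: State 1=5.1, State 2=5.2, State 3=5.7, State 4=5.7.
I regrets: 0.2, 0.0, 0.3, 1.1 → max 1.1
II regrets: 1.6, 1.3, 0.4, 1.0 → max 1.6
III regrets: 2.1, 1.0, 0.0, 0.0 → max 2.1
IV regrets: 1.3, 1.7, 0.8, 1.7 → max 1.7
V regrets: 0.0, 2.2, 1.4, 2.4 → max 2.4
VI regrets: 1.9, 0.2, 1.5, 2.2 → max 2.2
Smallest max regret = 1.1 → I.
Row minima: I=4.6, II=3.5, III=3.0, IV=3.5, V=3.0, VI=3.2
Best worst-case = 4.6 → I.

minimax regret → I; maximin → I (agree)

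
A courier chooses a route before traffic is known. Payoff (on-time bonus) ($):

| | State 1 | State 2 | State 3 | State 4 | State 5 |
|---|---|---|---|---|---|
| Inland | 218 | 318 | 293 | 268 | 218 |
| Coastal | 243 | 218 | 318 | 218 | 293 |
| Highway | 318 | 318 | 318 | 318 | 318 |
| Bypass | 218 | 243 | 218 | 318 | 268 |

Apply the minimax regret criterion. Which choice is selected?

Highway

Column bests: State 1=318, State 2=318, State 3=318, State 4=318, State 5=318.
Inland regrets: 100, 0, 25, 50, 100 → max 100
Coastal regrets: 75, 100, 0, 100, 25 → max 100
Highway regrets: 0, 0, 0, 0, 0 → max 0
Bypass regrets: 100, 75, 100, 0, 50 → max 100
Smallest max regret = 0 → Highway.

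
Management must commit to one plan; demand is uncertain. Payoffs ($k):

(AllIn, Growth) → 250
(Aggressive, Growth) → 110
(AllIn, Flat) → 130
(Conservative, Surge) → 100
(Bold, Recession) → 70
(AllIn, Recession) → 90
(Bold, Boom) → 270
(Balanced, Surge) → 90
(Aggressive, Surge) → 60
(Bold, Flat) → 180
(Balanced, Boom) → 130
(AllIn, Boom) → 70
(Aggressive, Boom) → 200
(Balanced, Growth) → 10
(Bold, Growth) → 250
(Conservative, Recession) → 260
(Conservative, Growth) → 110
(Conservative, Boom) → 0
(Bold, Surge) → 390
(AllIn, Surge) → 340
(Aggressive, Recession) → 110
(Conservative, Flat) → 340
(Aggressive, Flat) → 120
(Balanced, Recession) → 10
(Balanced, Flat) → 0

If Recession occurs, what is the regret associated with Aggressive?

Best payoff under Recession is 260.
Regret = 260 − 110 = 150.

150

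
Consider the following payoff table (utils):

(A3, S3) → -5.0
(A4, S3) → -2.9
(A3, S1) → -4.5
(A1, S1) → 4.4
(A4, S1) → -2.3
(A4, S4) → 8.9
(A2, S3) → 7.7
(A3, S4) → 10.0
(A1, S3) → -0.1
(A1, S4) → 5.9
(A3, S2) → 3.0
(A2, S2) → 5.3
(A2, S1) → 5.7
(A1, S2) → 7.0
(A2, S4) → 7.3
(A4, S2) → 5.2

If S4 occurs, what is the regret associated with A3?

Best payoff under S4 is 10.0.
Regret = 10.0 − 10.0 = 0.0.

0.0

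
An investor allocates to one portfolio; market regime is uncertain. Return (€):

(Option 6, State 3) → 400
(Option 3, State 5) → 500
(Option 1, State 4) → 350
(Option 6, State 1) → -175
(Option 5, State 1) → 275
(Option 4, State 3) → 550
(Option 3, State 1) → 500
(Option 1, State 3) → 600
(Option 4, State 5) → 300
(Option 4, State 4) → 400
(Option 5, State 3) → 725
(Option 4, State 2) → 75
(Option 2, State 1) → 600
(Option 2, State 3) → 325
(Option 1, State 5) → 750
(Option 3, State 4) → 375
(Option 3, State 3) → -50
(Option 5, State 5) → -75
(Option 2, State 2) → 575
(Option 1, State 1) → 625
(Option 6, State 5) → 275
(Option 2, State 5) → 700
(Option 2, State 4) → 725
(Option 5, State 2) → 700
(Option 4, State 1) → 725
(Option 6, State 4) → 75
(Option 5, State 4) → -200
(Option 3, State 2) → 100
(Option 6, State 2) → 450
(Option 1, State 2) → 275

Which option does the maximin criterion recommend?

Option 2

Row minima: Option 1=275, Option 2=325, Option 3=-50, Option 4=75, Option 5=-200, Option 6=-175
Best worst-case = 325 → Option 2.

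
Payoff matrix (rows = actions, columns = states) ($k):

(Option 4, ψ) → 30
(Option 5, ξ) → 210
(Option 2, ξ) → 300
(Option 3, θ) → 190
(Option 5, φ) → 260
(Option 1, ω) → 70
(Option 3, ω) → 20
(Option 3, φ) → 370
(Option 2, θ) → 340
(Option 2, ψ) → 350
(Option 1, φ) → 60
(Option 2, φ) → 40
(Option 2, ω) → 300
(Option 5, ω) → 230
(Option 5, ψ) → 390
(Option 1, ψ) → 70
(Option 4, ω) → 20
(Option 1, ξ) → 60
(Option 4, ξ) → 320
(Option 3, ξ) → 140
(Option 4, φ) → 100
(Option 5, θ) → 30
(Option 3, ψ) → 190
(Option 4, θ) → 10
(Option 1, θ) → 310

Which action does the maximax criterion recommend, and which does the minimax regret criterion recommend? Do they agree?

Row maxima: Option 1=310, Option 2=350, Option 3=370, Option 4=320, Option 5=390
Best best-case = 390 → Option 5.
Column bests: θ=340, φ=370, ψ=390, ω=300, ξ=320.
Option 1 regrets: 30, 310, 320, 230, 260 → max 320
Option 2 regrets: 0, 330, 40, 0, 20 → max 330
Option 3 regrets: 150, 0, 200, 280, 180 → max 280
Option 4 regrets: 330, 270, 360, 280, 0 → max 360
Option 5 regrets: 310, 110, 0, 70, 110 → max 310
Smallest max regret = 280 → Option 3.

maximax → Option 5; minimax regret → Option 3 (disagree)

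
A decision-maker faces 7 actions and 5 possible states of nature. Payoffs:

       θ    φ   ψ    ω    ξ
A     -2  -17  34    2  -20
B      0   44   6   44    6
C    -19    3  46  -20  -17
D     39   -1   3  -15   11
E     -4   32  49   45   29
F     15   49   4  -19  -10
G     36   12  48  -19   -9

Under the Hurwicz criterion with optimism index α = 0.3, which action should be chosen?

B

A: 0.3·34 + 0.7·(-20) = -3.8
B: 0.3·44 + 0.7·0 = 13.2
C: 0.3·46 + 0.7·(-20) = -0.2
D: 0.3·39 + 0.7·(-15) = 1.2
E: 0.3·49 + 0.7·(-4) = 11.9
F: 0.3·49 + 0.7·(-19) = 1.4
G: 0.3·48 + 0.7·(-19) = 1.1
Highest Hurwicz score = 13.2 → B.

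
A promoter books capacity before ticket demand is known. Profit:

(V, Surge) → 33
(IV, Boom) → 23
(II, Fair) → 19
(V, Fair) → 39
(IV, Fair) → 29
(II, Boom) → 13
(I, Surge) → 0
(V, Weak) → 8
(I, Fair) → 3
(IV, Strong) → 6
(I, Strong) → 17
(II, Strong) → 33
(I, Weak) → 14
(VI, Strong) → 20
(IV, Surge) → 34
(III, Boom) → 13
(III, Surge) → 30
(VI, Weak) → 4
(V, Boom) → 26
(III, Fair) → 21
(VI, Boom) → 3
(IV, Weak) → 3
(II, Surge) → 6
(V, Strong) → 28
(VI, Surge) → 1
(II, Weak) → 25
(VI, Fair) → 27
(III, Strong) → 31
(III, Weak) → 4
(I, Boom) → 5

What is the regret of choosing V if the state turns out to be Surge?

1

Best payoff under Surge is 34.
Regret = 34 − 33 = 1.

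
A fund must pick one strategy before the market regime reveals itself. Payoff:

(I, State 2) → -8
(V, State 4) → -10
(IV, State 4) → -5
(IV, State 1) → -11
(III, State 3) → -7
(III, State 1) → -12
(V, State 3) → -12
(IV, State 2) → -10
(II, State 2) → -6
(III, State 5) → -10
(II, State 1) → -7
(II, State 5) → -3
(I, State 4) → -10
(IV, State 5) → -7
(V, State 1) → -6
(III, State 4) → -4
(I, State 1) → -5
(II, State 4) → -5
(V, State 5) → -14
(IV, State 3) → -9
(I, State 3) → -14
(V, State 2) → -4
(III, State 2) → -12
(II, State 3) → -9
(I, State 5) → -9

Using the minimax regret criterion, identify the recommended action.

Column bests: State 1=-5, State 2=-4, State 3=-7, State 4=-4, State 5=-3.
I regrets: 0, 4, 7, 6, 6 → max 7
II regrets: 2, 2, 2, 1, 0 → max 2
III regrets: 7, 8, 0, 0, 7 → max 8
IV regrets: 6, 6, 2, 1, 4 → max 6
V regrets: 1, 0, 5, 6, 11 → max 11
Smallest max regret = 2 → II.

II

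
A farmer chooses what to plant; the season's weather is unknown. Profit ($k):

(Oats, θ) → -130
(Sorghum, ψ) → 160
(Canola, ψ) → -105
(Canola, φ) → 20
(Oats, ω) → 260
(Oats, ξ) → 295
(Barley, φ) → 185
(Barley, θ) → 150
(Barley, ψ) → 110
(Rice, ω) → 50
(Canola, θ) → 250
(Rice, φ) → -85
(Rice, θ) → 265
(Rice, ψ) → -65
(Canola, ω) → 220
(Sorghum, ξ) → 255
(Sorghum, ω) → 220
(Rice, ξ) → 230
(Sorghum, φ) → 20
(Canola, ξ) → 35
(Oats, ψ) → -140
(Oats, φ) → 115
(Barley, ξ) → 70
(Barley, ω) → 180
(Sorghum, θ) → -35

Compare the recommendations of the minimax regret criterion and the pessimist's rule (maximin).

Column bests: θ=265, φ=185, ψ=160, ω=260, ξ=295.
Rice regrets: 0, 270, 225, 210, 65 → max 270
Sorghum regrets: 300, 165, 0, 40, 40 → max 300
Barley regrets: 115, 0, 50, 80, 225 → max 225
Canola regrets: 15, 165, 265, 40, 260 → max 265
Oats regrets: 395, 70, 300, 0, 0 → max 395
Smallest max regret = 225 → Barley.
Row minima: Rice=-85, Sorghum=-35, Barley=70, Canola=-105, Oats=-140
Best worst-case = 70 → Barley.

minimax regret → Barley; maximin → Barley (agree)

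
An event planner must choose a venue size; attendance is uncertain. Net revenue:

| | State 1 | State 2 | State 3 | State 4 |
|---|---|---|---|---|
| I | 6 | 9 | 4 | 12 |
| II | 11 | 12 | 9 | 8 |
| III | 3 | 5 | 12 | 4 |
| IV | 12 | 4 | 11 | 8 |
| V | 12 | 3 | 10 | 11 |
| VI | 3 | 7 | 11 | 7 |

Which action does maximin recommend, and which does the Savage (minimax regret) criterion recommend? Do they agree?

maximin → II; minimax regret → II (agree)

Row minima: I=4, II=8, III=3, IV=4, V=3, VI=3
Best worst-case = 8 → II.
Column bests: State 1=12, State 2=12, State 3=12, State 4=12.
I regrets: 6, 3, 8, 0 → max 8
II regrets: 1, 0, 3, 4 → max 4
III regrets: 9, 7, 0, 8 → max 9
IV regrets: 0, 8, 1, 4 → max 8
V regrets: 0, 9, 2, 1 → max 9
VI regrets: 9, 5, 1, 5 → max 9
Smallest max regret = 4 → II.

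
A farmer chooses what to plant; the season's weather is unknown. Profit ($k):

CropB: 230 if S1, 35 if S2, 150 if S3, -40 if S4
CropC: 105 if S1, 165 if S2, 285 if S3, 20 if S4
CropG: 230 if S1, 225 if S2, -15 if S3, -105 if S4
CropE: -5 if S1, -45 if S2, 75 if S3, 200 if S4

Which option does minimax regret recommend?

CropC

Column bests: S1=230, S2=225, S3=285, S4=200.
CropB regrets: 0, 190, 135, 240 → max 240
CropC regrets: 125, 60, 0, 180 → max 180
CropG regrets: 0, 0, 300, 305 → max 305
CropE regrets: 235, 270, 210, 0 → max 270
Smallest max regret = 180 → CropC.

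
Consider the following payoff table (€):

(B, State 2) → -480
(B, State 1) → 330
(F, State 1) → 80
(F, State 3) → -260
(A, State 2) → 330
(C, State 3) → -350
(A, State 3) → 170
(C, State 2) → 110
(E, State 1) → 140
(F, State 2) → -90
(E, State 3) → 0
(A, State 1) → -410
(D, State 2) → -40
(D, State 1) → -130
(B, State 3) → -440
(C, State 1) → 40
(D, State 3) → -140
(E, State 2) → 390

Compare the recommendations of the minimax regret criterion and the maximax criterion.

minimax regret → E; maximax → E (agree)

Column bests: State 1=330, State 2=390, State 3=170.
A regrets: 740, 60, 0 → max 740
B regrets: 0, 870, 610 → max 870
C regrets: 290, 280, 520 → max 520
D regrets: 460, 430, 310 → max 460
E regrets: 190, 0, 170 → max 190
F regrets: 250, 480, 430 → max 480
Smallest max regret = 190 → E.
Row maxima: A=330, B=330, C=110, D=-40, E=390, F=80
Best best-case = 390 → E.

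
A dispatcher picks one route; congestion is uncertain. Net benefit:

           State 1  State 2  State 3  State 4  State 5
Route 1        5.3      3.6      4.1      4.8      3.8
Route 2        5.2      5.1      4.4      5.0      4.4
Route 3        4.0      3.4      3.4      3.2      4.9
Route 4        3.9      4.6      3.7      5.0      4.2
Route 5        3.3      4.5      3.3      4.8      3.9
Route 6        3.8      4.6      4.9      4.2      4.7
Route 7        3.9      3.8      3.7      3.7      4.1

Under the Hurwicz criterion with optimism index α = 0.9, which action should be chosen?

Route 1

Route 1: 0.9·5.3 + 0.1·3.6 = 5.13
Route 2: 0.9·5.2 + 0.1·4.4 = 5.12
Route 3: 0.9·4.9 + 0.1·3.2 = 4.73
Route 4: 0.9·5.0 + 0.1·3.7 = 4.87
Route 5: 0.9·4.8 + 0.1·3.3 = 4.65
Route 6: 0.9·4.9 + 0.1·3.8 = 4.79
Route 7: 0.9·4.1 + 0.1·3.7 = 4.06
Highest Hurwicz score = 5.13 → Route 1.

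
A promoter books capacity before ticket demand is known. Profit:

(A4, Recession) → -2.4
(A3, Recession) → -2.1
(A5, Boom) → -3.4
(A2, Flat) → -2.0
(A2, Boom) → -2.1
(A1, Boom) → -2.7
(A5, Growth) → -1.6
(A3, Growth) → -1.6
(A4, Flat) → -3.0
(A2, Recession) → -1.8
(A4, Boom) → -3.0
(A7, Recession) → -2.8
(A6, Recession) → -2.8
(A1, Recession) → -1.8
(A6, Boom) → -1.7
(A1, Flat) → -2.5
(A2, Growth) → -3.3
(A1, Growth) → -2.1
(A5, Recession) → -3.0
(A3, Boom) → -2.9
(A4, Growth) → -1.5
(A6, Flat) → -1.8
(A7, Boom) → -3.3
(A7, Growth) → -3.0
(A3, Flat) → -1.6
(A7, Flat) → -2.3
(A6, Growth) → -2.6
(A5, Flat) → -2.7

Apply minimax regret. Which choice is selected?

A1

Column bests: Recession=-1.8, Flat=-1.6, Growth=-1.5, Boom=-1.7.
A1 regrets: 0.0, 0.9, 0.6, 1.0 → max 1.0
A2 regrets: 0.0, 0.4, 1.8, 0.4 → max 1.8
A3 regrets: 0.3, 0.0, 0.1, 1.2 → max 1.2
A4 regrets: 0.6, 1.4, 0.0, 1.3 → max 1.4
A5 regrets: 1.2, 1.1, 0.1, 1.7 → max 1.7
A6 regrets: 1.0, 0.2, 1.1, 0.0 → max 1.1
A7 regrets: 1.0, 0.7, 1.5, 1.6 → max 1.6
Smallest max regret = 1.0 → A1.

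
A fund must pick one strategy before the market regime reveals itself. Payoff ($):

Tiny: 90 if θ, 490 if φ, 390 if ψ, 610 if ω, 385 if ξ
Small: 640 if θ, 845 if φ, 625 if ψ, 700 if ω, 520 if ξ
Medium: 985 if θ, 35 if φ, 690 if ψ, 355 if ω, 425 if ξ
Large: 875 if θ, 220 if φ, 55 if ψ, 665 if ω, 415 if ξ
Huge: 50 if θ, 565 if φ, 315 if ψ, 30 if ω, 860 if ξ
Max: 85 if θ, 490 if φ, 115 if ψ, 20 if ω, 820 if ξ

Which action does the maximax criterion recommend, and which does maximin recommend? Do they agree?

Row maxima: Tiny=610, Small=845, Medium=985, Large=875, Huge=860, Max=820
Best best-case = 985 → Medium.
Row minima: Tiny=90, Small=520, Medium=35, Large=55, Huge=30, Max=20
Best worst-case = 520 → Small.

maximax → Medium; maximin → Small (disagree)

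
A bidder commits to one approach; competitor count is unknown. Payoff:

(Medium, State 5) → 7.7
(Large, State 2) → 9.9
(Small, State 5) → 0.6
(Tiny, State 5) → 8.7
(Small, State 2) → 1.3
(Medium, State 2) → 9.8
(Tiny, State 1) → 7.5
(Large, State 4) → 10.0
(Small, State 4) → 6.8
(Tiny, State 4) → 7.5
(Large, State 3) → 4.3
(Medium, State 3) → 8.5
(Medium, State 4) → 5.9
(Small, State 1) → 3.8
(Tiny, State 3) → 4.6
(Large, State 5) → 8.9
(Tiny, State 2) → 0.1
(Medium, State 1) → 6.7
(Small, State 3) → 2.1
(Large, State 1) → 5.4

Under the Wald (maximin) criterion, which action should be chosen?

Medium

Row minima: Tiny=0.1, Small=0.6, Medium=5.9, Large=4.3
Best worst-case = 5.9 → Medium.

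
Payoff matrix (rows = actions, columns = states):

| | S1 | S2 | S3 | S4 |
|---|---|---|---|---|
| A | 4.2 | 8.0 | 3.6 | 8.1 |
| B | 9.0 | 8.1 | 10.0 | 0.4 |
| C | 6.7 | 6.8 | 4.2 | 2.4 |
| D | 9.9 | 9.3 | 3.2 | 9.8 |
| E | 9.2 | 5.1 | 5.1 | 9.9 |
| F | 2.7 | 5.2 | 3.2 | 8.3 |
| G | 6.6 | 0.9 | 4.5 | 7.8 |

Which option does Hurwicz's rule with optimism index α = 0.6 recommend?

E

A: 0.6·8.1 + 0.4·3.6 = 6.3
B: 0.6·10.0 + 0.4·0.4 = 6.16
C: 0.6·6.8 + 0.4·2.4 = 5.04
D: 0.6·9.9 + 0.4·3.2 = 7.22
E: 0.6·9.9 + 0.4·5.1 = 7.98
F: 0.6·8.3 + 0.4·2.7 = 6.06
G: 0.6·7.8 + 0.4·0.9 = 5.04
Highest Hurwicz score = 7.98 → E.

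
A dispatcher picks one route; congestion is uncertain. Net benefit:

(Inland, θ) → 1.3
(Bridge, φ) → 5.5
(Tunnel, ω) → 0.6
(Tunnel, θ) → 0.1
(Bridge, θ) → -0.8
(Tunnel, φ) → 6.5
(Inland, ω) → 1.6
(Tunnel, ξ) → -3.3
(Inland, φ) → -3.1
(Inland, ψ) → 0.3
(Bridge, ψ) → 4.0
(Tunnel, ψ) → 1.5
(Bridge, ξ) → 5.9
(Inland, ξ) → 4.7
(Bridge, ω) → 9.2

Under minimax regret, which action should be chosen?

Bridge

Column bests: θ=1.3, φ=6.5, ψ=4.0, ω=9.2, ξ=5.9.
Bridge regrets: 2.1, 1.0, 0.0, 0.0, 0.0 → max 2.1
Tunnel regrets: 1.2, 0.0, 2.5, 8.6, 9.2 → max 9.2
Inland regrets: 0.0, 9.6, 3.7, 7.6, 1.2 → max 9.6
Smallest max regret = 2.1 → Bridge.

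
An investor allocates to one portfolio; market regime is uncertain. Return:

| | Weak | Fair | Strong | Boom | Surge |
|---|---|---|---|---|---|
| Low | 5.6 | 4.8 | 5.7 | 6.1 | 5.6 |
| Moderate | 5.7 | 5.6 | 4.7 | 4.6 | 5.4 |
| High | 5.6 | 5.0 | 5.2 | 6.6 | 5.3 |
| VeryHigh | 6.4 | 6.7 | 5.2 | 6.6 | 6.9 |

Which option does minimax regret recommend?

Column bests: Weak=6.4, Fair=6.7, Strong=5.7, Boom=6.6, Surge=6.9.
Low regrets: 0.8, 1.9, 0.0, 0.5, 1.3 → max 1.9
Moderate regrets: 0.7, 1.1, 1.0, 2.0, 1.5 → max 2.0
High regrets: 0.8, 1.7, 0.5, 0.0, 1.6 → max 1.7
VeryHigh regrets: 0.0, 0.0, 0.5, 0.0, 0.0 → max 0.5
Smallest max regret = 0.5 → VeryHigh.

VeryHigh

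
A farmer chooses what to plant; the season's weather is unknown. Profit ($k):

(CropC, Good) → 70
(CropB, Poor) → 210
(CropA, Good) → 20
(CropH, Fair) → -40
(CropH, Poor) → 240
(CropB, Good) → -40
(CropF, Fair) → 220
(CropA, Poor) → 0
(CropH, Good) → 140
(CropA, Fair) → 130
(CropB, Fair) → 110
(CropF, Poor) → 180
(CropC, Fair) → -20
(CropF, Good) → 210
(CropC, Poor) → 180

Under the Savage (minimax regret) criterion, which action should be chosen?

CropF

Column bests: Poor=240, Fair=220, Good=210.
CropH regrets: 0, 260, 70 → max 260
CropA regrets: 240, 90, 190 → max 240
CropB regrets: 30, 110, 250 → max 250
CropC regrets: 60, 240, 140 → max 240
CropF regrets: 60, 0, 0 → max 60
Smallest max regret = 60 → CropF.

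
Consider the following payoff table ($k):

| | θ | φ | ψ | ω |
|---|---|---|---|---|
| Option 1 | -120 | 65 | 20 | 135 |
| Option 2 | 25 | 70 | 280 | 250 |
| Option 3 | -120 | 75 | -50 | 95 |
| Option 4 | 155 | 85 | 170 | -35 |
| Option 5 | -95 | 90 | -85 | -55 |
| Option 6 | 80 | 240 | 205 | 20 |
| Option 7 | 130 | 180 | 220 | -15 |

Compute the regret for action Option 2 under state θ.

130

Best payoff under θ is 155.
Regret = 155 − 25 = 130.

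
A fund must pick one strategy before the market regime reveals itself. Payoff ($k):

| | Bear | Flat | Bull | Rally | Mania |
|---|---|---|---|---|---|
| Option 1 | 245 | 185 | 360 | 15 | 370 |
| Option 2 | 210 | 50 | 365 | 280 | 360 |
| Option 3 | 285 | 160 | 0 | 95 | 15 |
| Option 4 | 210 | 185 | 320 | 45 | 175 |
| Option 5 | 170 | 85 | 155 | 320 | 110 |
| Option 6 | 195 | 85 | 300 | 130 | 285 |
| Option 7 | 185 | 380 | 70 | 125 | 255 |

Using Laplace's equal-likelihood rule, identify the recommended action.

Row averages: Option 1=235, Option 2=253, Option 3=111, Option 4=187, Option 5=168, Option 6=199, Option 7=203
Highest average = 253 → Option 2.

Option 2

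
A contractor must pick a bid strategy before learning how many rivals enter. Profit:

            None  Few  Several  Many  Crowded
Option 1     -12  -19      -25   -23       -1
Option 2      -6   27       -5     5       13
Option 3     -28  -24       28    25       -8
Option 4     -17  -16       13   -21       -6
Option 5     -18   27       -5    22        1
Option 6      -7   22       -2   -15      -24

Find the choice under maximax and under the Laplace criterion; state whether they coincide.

Row maxima: Option 1=-1, Option 2=27, Option 3=28, Option 4=13, Option 5=27, Option 6=22
Best best-case = 28 → Option 3.
Row averages: Option 1=-16, Option 2=6.8, Option 3=-1.4, Option 4=-9.4, Option 5=5.4, Option 6=-5.2
Highest average = 6.8 → Option 2.

maximax → Option 3; laplace → Option 2 (disagree)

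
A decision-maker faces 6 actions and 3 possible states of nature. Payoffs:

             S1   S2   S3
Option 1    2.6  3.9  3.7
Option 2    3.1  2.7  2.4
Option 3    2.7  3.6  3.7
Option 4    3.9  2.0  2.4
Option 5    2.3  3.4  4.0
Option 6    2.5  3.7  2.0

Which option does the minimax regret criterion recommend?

Column bests: S1=3.9, S2=3.9, S3=4.0.
Option 1 regrets: 1.3, 0.0, 0.3 → max 1.3
Option 2 regrets: 0.8, 1.2, 1.6 → max 1.6
Option 3 regrets: 1.2, 0.3, 0.3 → max 1.2
Option 4 regrets: 0.0, 1.9, 1.6 → max 1.9
Option 5 regrets: 1.6, 0.5, 0.0 → max 1.6
Option 6 regrets: 1.4, 0.2, 2.0 → max 2.0
Smallest max regret = 1.2 → Option 3.

Option 3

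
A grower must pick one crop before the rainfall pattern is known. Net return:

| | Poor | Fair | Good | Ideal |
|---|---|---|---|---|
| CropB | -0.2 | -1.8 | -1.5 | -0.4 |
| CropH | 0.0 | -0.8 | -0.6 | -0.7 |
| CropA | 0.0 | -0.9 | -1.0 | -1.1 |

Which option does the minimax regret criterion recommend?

Column bests: Poor=0.0, Fair=-0.8, Good=-0.6, Ideal=-0.4.
CropB regrets: 0.2, 1.0, 0.9, 0.0 → max 1.0
CropH regrets: 0.0, 0.0, 0.0, 0.3 → max 0.3
CropA regrets: 0.0, 0.1, 0.4, 0.7 → max 0.7
Smallest max regret = 0.3 → CropH.

CropH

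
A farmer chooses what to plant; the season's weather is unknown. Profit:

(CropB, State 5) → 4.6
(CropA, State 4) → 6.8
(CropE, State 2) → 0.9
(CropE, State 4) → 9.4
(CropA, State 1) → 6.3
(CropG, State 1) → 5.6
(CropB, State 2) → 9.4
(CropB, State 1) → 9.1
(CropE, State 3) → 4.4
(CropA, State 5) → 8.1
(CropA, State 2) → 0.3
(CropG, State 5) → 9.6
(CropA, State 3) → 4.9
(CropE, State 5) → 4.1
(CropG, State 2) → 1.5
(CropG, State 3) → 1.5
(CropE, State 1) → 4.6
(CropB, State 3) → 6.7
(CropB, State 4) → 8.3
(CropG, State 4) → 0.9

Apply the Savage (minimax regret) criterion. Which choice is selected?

Column bests: State 1=9.1, State 2=9.4, State 3=6.7, State 4=9.4, State 5=9.6.
CropB regrets: 0.0, 0.0, 0.0, 1.1, 5.0 → max 5.0
CropA regrets: 2.8, 9.1, 1.8, 2.6, 1.5 → max 9.1
CropE regrets: 4.5, 8.5, 2.3, 0.0, 5.5 → max 8.5
CropG regrets: 3.5, 7.9, 5.2, 8.5, 0.0 → max 8.5
Smallest max regret = 5.0 → CropB.

CropB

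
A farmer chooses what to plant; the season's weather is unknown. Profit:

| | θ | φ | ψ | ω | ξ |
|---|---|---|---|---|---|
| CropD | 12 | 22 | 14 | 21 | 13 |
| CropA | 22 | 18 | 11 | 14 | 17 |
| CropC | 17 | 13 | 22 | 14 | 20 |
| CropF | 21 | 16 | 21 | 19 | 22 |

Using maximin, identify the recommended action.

Row minima: CropD=12, CropA=11, CropC=13, CropF=16
Best worst-case = 16 → CropF.

CropF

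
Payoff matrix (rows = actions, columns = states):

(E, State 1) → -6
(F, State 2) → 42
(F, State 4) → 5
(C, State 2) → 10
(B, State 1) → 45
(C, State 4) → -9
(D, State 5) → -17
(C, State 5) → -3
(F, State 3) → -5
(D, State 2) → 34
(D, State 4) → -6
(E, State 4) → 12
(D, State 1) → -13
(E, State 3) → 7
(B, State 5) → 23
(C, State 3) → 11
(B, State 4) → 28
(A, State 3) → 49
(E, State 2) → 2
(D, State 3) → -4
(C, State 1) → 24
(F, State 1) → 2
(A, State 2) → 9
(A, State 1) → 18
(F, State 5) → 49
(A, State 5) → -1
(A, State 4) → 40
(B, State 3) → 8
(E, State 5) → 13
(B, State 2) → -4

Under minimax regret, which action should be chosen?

Column bests: State 1=45, State 2=42, State 3=49, State 4=40, State 5=49.
A regrets: 27, 33, 0, 0, 50 → max 50
B regrets: 0, 46, 41, 12, 26 → max 46
C regrets: 21, 32, 38, 49, 52 → max 52
D regrets: 58, 8, 53, 46, 66 → max 66
E regrets: 51, 40, 42, 28, 36 → max 51
F regrets: 43, 0, 54, 35, 0 → max 54
Smallest max regret = 46 → B.

B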